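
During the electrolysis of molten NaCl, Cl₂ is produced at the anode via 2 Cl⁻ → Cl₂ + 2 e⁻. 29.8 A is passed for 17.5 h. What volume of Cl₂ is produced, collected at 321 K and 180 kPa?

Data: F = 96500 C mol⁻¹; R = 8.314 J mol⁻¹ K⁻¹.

144 L

Q = I·t = 29.80 A × 63000 s = 1877000 C.
n(e⁻) = Q/F = 1877000 / 96500 = 19.45 mol.
2 electrons are transferred per Cl₂ molecule, so n(Cl₂) = 19.45 / 2 = 9.727 mol.
V = nRT/P = (9.727 × 8.314 × 321) / (180 × 10³ Pa) = 0.144 m³ = 144 L.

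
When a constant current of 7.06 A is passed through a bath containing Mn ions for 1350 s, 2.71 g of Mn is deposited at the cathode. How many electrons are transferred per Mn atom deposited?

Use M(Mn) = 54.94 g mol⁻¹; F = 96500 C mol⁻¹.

2

Q = I·t = 7.060 A × 1350.0 s = 9531 C, so n(e⁻) = 9531/96500 = 0.09877 mol.
n(Mn) deposited = 2.71 / 54.94 = 0.04933 mol.
Electrons per atom = n(e⁻)/n(Mn) = 0.09877 / 0.04933 = 2.00 ≈ 2, so the ion is Mn²⁺.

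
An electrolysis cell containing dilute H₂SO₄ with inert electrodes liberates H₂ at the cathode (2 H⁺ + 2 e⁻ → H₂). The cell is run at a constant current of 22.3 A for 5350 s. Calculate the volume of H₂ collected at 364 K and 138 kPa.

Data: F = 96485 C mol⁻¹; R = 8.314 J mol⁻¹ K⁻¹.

Q = I·t = 22.30 A × 5350.0 s = 119300 C.
n(e⁻) = Q/F = 119300 / 96485 = 1.237 mol.
2 electrons are transferred per H₂ molecule, so n(H₂) = 1.237 / 2 = 0.6183 mol.
V = nRT/P = (0.6183 × 8.314 × 364) / (138 × 10³ Pa) = 0.0136 m³ = 13.6 L.

13.6 L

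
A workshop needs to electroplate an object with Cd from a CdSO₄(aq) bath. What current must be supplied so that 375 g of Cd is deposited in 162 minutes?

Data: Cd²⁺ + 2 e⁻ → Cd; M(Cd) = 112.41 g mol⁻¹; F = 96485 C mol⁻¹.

66.2 A

n(Cd) = 375 / 112.41 = 3.336 mol.
n(e⁻) = 2 × 3.336 = 6.672 mol.
Q = n(e⁻)·F = 6.672 × 96485 = 643700 C.
I = Q/t = 643700 / 9720.0 s = 66.2 A.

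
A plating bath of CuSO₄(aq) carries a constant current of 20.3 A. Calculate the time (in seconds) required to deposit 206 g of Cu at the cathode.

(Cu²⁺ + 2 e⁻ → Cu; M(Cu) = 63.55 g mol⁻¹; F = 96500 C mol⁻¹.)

n(Cu) = m/M = 206 / 63.55 = 3.242 mol.
Each Cu atom requires 2 electrons, so n(e⁻) = 2 × 3.242 = 6.483 mol.
Q = n(e⁻)·F = 6.483 × 96500 = 625600 C.
t = Q/I = 625600 / 20.30 A = 30820 s.

30800 s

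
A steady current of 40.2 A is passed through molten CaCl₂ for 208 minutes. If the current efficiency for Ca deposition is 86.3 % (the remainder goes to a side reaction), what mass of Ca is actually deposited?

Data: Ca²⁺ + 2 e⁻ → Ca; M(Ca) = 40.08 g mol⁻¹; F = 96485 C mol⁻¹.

Q = I·t = 40.20 × 12480 = 501700 C.
n(e⁻) = 501700/96485 = 5.200 mol; theoretically n(Ca) = 5.200/2 = 2.600 mol, m_theo = 104.2 g.
At 86.3 % efficiency, m_actual = 0.863 × 104.2 = 89.9 g.

89.9 g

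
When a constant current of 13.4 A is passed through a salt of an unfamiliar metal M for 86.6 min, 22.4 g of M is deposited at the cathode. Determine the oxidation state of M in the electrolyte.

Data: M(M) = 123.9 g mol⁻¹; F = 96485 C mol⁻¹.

Q = I·t = 13.40 A × 5196.0 s = 69630 C, so n(e⁻) = 69630/96485 = 0.7216 mol.
n(M) deposited = 22.4 / 123.9 = 0.1808 mol.
Electrons per atom = n(e⁻)/n(M) = 0.7216 / 0.1808 = 3.99 ≈ 4, so the ion is M⁴⁺.

+4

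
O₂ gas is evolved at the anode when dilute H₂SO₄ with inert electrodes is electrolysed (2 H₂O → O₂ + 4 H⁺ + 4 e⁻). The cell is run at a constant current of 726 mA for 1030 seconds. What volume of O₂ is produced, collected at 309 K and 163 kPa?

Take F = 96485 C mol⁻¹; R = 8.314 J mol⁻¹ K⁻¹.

0.0305 L

Q = I·t = 0.7260 A × 1030.0 s = 747.8 C.
n(e⁻) = Q/F = 747.8 / 96485 = 0.007750 mol.
4 electrons are transferred per O₂ molecule, so n(O₂) = 0.007750 / 4 = 0.001938 mol.
V = nRT/P = (0.001938 × 8.314 × 309) / (163 × 10³ Pa) = 3.05 × 10⁻⁵ m³ = 0.0305 L.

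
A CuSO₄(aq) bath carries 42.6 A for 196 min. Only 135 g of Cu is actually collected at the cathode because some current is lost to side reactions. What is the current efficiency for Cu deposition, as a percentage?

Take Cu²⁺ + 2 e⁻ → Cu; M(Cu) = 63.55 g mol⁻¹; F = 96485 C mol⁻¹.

Q = I·t = 42.60 × 11760 = 501000 C; n(e⁻) = 501000/96485 = 5.192 mol.
Theoretical n(Cu) = n(e⁻)/2 = 2.596 mol, i.e. m_theo = 2.596 × 63.55 = 165.0 g.
Efficiency = m_actual / m_theo = 135 / 165.0 = 81.8 %.

81.8 %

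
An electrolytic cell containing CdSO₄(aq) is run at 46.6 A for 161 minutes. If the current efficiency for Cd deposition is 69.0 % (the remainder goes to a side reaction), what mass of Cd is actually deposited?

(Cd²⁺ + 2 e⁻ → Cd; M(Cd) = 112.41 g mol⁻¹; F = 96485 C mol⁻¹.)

Q = I·t = 46.60 × 9660.0 = 450200 C.
n(e⁻) = 450200/96485 = 4.666 mol; theoretically n(Cd) = 4.666/2 = 2.333 mol, m_theo = 262.2 g.
At 69.0 % efficiency, m_actual = 0.690 × 262.2 = 181 g.

181 g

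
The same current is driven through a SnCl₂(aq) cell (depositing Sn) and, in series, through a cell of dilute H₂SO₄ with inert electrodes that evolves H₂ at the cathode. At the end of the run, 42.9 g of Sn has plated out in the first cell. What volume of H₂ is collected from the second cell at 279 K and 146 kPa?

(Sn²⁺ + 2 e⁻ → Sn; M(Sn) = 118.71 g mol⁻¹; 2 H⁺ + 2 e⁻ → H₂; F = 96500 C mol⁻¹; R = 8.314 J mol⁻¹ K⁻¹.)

n(Sn) = 42.9 / 118.71 = 0.3614 mol, so n(e⁻) = 2 × 0.3614 = 0.7228 mol.
The cells are in series, so the same 0.7228 mol of electrons passes through the second cell.
2 H⁺ + 2 e⁻ → H₂ — 2 mol e⁻ per mol H₂, so n(H₂) = 0.7228/2 = 0.3614 mol.
V = nRT/P = (0.3614 × 8.314 × 279) / (146 × 10³) = 0.00574 m³ = 5.74 L.

5.74 L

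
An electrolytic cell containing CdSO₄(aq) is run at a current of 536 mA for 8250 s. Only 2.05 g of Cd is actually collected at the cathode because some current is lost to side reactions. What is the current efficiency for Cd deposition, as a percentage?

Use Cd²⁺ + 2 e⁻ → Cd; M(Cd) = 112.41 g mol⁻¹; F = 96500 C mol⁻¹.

Q = I·t = 0.5360 × 8250.0 = 4422 C; n(e⁻) = 4422/96500 = 0.04582 mol.
Theoretical n(Cd) = n(e⁻)/2 = 0.02291 mol, i.e. m_theo = 0.02291 × 112.41 = 2.576 g.
Efficiency = m_actual / m_theo = 2.05 / 2.576 = 79.6 %.

79.6 %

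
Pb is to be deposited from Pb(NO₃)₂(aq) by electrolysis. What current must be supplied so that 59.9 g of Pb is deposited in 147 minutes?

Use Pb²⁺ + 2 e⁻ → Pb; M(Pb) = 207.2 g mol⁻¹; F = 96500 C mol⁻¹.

n(Pb) = 59.9 / 207.2 = 0.2891 mol.
n(e⁻) = 2 × 0.2891 = 0.5782 mol.
Q = n(e⁻)·F = 0.5782 × 96500 = 55790 C.
I = Q/t = 55790 / 8820.0 s = 6.33 A.

6.33 A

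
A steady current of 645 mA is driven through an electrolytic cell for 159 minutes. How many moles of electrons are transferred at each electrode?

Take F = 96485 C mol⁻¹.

0.0638 mol

Q = I·t = 0.6450 A × 9540.0 s = 6153 C.
n(e⁻) = Q/F = 6153 / 96485 = 0.0638 mol.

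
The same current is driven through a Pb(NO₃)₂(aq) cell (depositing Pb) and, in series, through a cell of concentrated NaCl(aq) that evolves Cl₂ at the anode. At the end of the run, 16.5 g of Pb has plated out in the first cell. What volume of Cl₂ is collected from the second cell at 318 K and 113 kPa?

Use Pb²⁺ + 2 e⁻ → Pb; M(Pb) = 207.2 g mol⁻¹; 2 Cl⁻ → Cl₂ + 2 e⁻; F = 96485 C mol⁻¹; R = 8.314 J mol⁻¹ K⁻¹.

1.86 L

n(Pb) = 16.5 / 207.2 = 0.07963 mol, so n(e⁻) = 2 × 0.07963 = 0.1593 mol.
The cells are in series, so the same 0.1593 mol of electrons passes through the second cell.
2 Cl⁻ → Cl₂ + 2 e⁻ — 2 mol e⁻ per mol Cl₂, so n(Cl₂) = 0.1593/2 = 0.07963 mol.
V = nRT/P = (0.07963 × 8.314 × 318) / (113 × 10³) = 0.00186 m³ = 1.86 L.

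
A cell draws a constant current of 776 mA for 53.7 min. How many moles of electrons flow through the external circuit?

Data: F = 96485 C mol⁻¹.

Q = I·t = 0.7760 A × 3222.0 s = 2500 C.
n(e⁻) = Q/F = 2500 / 96485 = 0.0259 mol.

0.0259 mol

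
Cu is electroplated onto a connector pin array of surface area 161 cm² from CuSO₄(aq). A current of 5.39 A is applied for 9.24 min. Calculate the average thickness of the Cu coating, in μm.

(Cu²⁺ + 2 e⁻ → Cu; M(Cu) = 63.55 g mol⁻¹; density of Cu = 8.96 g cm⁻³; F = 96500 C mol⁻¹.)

6.82 μm

Q = I·t = 5.390 × 554.40 = 2988 C; n(e⁻) = 0.03097 mol.
n(Cu) = n(e⁻)/2 = 0.01548 mol, so m = 0.01548 × 63.55 = 0.9839 g.
Volume = m/ρ = 0.9839 / 8.96 = 0.1098 cm³.
Thickness = V/A = 0.1098 / 161 = 6.82 × 10⁻⁴ cm = 6.82 μm.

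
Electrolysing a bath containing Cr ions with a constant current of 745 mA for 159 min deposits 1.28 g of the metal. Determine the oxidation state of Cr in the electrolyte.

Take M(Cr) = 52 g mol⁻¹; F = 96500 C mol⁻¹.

+3

Q = I·t = 0.7450 A × 9540.0 s = 7107 C, so n(e⁻) = 7107/96500 = 0.07365 mol.
n(Cr) deposited = 1.28 / 52 = 0.02462 mol.
Electrons per atom = n(e⁻)/n(Cr) = 0.07365 / 0.02462 = 2.99 ≈ 3, so the ion is Cr³⁺.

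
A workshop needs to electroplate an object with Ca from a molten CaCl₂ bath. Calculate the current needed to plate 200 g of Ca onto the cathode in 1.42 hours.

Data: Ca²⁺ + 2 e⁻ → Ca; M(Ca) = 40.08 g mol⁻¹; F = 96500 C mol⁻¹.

n(Ca) = 200 / 40.08 = 4.990 mol.
n(e⁻) = 2 × 4.990 = 9.980 mol.
Q = n(e⁻)·F = 9.980 × 96500 = 963100 C.
I = Q/t = 963100 / 5112.0 s = 188 A.

188 A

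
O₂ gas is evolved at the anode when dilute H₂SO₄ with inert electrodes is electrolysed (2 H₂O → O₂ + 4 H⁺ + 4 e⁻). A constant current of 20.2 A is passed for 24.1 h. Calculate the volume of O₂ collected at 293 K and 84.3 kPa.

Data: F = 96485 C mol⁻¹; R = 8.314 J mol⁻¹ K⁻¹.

Q = I·t = 20.20 A × 86760 s = 1753000 C.
n(e⁻) = Q/F = 1753000 / 96485 = 18.16 mol.
4 electrons are transferred per O₂ molecule, so n(O₂) = 18.16 / 4 = 4.541 mol.
V = nRT/P = (4.541 × 8.314 × 293) / (84.3 × 10³ Pa) = 0.131 m³ = 131 L.

131 L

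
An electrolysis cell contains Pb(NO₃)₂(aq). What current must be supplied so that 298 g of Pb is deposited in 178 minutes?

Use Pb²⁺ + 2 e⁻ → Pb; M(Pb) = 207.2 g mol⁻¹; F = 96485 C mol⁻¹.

26.0 A

n(Pb) = 298 / 207.2 = 1.438 mol.
n(e⁻) = 2 × 1.438 = 2.876 mol.
Q = n(e⁻)·F = 2.876 × 96485 = 277500 C.
I = Q/t = 277500 / 10680 s = 26.0 A.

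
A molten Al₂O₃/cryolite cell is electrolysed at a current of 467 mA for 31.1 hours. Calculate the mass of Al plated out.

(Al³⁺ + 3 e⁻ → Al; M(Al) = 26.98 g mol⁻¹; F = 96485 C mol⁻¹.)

Q = I·t = 0.4670 A × 111960 s = 52290 C.
n(e⁻) = Q/F = 52290 / 96485 = 0.5419 mol.
Al³⁺ + 3 e⁻ → Al, so n(Al) = n(e⁻)/3 = 0.1806 mol.
m = n·M = 0.1806 × 26.98 = 4.87 g.

4.87 g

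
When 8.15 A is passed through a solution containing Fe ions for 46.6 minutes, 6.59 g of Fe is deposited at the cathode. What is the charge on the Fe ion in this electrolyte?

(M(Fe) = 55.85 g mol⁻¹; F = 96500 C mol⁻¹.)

+2

Q = I·t = 8.150 A × 2796.0 s = 22790 C, so n(e⁻) = 22790/96500 = 0.2361 mol.
n(Fe) deposited = 6.59 / 55.85 = 0.1180 mol.
Electrons per atom = n(e⁻)/n(Fe) = 0.2361 / 0.1180 = 2.00 ≈ 2, so the ion is Fe²⁺.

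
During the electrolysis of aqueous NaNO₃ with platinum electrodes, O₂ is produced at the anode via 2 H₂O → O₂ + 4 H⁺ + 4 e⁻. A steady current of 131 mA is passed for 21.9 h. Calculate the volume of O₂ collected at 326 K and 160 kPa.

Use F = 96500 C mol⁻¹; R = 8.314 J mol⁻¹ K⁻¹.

0.453 L

Q = I·t = 0.1310 A × 78840 s = 10330 C.
n(e⁻) = Q/F = 10330 / 96500 = 0.1070 mol.
4 electrons are transferred per O₂ molecule, so n(O₂) = 0.1070 / 4 = 0.02676 mol.
V = nRT/P = (0.02676 × 8.314 × 326) / (160 × 10³ Pa) = 4.53 × 10⁻⁴ m³ = 0.453 L.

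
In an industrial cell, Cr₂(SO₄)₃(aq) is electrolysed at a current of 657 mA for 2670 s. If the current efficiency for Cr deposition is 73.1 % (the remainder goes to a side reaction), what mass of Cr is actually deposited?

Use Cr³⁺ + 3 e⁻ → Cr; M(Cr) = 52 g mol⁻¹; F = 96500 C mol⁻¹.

Q = I·t = 0.6570 × 2670.0 = 1754 C.
n(e⁻) = 1754/96500 = 0.01818 mol; theoretically n(Cr) = 0.01818/3 = 0.006059 mol, m_theo = 0.3151 g.
At 73.1 % efficiency, m_actual = 0.731 × 0.3151 = 0.230 g.

0.230 g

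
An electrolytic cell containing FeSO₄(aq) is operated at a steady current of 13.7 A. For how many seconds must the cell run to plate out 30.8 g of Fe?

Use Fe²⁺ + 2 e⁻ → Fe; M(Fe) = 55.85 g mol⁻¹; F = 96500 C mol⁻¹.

7770 s

n(Fe) = m/M = 30.8 / 55.85 = 0.5515 mol.
Each Fe atom requires 2 electrons, so n(e⁻) = 2 × 0.5515 = 1.103 mol.
Q = n(e⁻)·F = 1.103 × 96500 = 106400 C.
t = Q/I = 106400 / 13.70 A = 7769 s.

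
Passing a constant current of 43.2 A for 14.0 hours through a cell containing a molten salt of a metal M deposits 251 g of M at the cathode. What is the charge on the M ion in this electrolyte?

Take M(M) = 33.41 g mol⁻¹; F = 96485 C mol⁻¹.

Q = I·t = 43.20 A × 50400 s = 2177000 C, so n(e⁻) = 2177000/96485 = 22.57 mol.
n(M) deposited = 251 / 33.41 = 7.513 mol.
Electrons per atom = n(e⁻)/n(M) = 22.57 / 7.513 = 3.00 ≈ 3, so the ion is M³⁺.

+3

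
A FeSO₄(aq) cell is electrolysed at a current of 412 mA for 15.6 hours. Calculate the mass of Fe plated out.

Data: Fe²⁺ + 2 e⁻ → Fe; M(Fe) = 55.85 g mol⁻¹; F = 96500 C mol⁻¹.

Q = I·t = 0.4120 A × 56160 s = 23140 C.
n(e⁻) = Q/F = 23140 / 96500 = 0.2398 mol.
Fe²⁺ + 2 e⁻ → Fe, so n(Fe) = n(e⁻)/2 = 0.1199 mol.
m = n·M = 0.1199 × 55.85 = 6.70 g.

6.70 g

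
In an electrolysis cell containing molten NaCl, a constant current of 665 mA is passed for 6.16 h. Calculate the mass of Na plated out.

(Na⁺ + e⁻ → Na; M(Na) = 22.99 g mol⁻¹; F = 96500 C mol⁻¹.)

3.51 g

Q = I·t = 0.6650 A × 22176 s = 14750 C.
n(e⁻) = Q/F = 14750 / 96500 = 0.1528 mol.
Na⁺ + e⁻ → Na, so n(Na) = n(e⁻)/1 = 0.1528 mol.
m = n·M = 0.1528 × 22.99 = 3.51 g.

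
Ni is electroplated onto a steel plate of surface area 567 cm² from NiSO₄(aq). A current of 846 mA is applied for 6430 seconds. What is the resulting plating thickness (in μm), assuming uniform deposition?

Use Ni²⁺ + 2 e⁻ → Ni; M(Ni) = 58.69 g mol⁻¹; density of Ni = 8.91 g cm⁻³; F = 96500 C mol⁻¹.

Q = I·t = 0.8460 × 6430.0 = 5440 C; n(e⁻) = 0.05637 mol.
n(Ni) = n(e⁻)/2 = 0.02819 mol, so m = 0.02819 × 58.69 = 1.654 g.
Volume = m/ρ = 1.654 / 8.91 = 0.1857 cm³.
Thickness = V/A = 0.1857 / 567 = 3.27 × 10⁻⁴ cm = 3.27 μm.

3.27 μm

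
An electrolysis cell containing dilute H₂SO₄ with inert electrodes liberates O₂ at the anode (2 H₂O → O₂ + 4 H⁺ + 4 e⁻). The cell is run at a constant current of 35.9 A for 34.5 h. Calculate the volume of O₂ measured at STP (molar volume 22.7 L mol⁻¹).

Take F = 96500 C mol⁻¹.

262 L

Q = I·t = 35.90 A × 124200 s = 4459000 C.
n(e⁻) = Q/F = 4459000 / 96500 = 46.20 mol.
4 electrons are transferred per O₂ molecule, so n(O₂) = 46.20 / 4 = 11.55 mol.
V = n × V_m = 11.55 × 22.7 = 262 L.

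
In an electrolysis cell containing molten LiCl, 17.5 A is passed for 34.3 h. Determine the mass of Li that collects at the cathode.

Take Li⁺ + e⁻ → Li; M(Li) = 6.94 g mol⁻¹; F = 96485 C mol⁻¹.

155 g

Q = I·t = 17.50 A × 123480 s = 2161000 C.
n(e⁻) = Q/F = 2161000 / 96485 = 22.40 mol.
Li⁺ + e⁻ → Li, so n(Li) = n(e⁻)/1 = 22.40 mol.
m = n·M = 22.40 × 6.94 = 155 g.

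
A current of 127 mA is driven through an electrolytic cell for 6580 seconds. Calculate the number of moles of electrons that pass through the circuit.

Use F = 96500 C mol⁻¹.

0.00866 mol

Q = I·t = 0.1270 A × 6580.0 s = 835.7 C.
n(e⁻) = Q/F = 835.7 / 96500 = 0.00866 mol.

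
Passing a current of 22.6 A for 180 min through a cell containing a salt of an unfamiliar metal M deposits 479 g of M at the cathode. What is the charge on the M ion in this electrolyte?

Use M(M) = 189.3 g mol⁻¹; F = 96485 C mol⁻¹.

+1

Q = I·t = 22.60 A × 10800 s = 244100 C, so n(e⁻) = 244100/96485 = 2.530 mol.
n(M) deposited = 479 / 189.3 = 2.530 mol.
Electrons per atom = n(e⁻)/n(M) = 2.530 / 2.530 = 1.00 ≈ 1, so the ion is M⁺.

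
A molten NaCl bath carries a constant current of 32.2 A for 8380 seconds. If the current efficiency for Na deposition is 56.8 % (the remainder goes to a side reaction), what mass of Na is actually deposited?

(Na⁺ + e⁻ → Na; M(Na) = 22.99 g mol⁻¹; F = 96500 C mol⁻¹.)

36.5 g

Q = I·t = 32.20 × 8380.0 = 269800 C.
n(e⁻) = 269800/96500 = 2.796 mol; theoretically n(Na) = 2.796/1 = 2.796 mol, m_theo = 64.29 g.
At 56.8 % efficiency, m_actual = 0.568 × 64.29 = 36.5 g.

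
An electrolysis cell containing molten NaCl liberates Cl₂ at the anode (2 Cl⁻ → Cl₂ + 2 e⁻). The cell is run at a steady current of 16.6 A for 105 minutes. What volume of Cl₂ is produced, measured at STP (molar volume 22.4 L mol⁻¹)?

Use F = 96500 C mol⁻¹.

Q = I·t = 16.60 A × 6300.0 s = 104600 C.
n(e⁻) = Q/F = 104600 / 96500 = 1.084 mol.
2 electrons are transferred per Cl₂ molecule, so n(Cl₂) = 1.084 / 2 = 0.5419 mol.
V = n × V_m = 0.5419 × 22.4 = 12.1 L.

12.1 L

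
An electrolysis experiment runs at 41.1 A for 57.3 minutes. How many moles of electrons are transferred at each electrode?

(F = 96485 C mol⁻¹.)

Q = I·t = 41.10 A × 3438.0 s = 141300 C.
n(e⁻) = Q/F = 141300 / 96485 = 1.46 mol.

1.46 mol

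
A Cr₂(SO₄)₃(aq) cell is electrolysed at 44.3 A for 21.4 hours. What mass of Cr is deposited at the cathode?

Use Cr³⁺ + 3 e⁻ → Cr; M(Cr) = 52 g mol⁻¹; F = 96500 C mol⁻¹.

613 g

Q = I·t = 44.30 A × 77040 s = 3413000 C.
n(e⁻) = Q/F = 3413000 / 96500 = 35.37 mol.
Cr³⁺ + 3 e⁻ → Cr, so n(Cr) = n(e⁻)/3 = 11.79 mol.
m = n·M = 11.79 × 52 = 613 g.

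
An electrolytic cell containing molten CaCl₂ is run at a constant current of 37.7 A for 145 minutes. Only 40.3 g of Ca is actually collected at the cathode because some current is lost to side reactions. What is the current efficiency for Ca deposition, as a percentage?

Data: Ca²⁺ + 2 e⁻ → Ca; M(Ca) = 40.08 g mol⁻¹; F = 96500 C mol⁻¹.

59.2 %

Q = I·t = 37.70 × 8700.0 = 328000 C; n(e⁻) = 328000/96500 = 3.399 mol.
Theoretical n(Ca) = n(e⁻)/2 = 1.699 mol, i.e. m_theo = 1.699 × 40.08 = 68.11 g.
Efficiency = m_actual / m_theo = 40.3 / 68.11 = 59.2 %.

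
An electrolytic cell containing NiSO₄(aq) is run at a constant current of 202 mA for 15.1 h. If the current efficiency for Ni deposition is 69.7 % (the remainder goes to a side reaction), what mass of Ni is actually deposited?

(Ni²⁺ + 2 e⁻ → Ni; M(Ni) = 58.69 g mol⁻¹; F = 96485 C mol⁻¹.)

Q = I·t = 0.2020 × 54360 = 10980 C.
n(e⁻) = 10980/96485 = 0.1138 mol; theoretically n(Ni) = 0.1138/2 = 0.05690 mol, m_theo = 3.340 g.
At 69.7 % efficiency, m_actual = 0.697 × 3.340 = 2.33 g.

2.33 g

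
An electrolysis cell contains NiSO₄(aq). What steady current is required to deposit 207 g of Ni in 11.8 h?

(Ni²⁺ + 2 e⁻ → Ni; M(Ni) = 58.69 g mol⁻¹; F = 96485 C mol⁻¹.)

n(Ni) = 207 / 58.69 = 3.527 mol.
n(e⁻) = 2 × 3.527 = 7.054 mol.
Q = n(e⁻)·F = 7.054 × 96485 = 680600 C.
I = Q/t = 680600 / 42480 s = 16.0 A.

16.0 A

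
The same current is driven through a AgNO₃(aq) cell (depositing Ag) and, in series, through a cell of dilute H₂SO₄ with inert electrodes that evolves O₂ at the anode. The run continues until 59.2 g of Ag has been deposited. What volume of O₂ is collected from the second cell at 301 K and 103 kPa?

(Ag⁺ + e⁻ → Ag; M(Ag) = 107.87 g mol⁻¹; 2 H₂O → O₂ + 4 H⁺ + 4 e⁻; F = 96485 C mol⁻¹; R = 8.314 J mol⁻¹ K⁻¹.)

3.33 L

n(Ag) = 59.2 / 107.87 = 0.5488 mol, so n(e⁻) = 1 × 0.5488 = 0.5488 mol.
The cells are in series, so the same 0.5488 mol of electrons passes through the second cell.
2 H₂O → O₂ + 4 H⁺ + 4 e⁻ — 4 mol e⁻ per mol O₂, so n(O₂) = 0.5488/4 = 0.1372 mol.
V = nRT/P = (0.1372 × 8.314 × 301) / (103 × 10³) = 0.00333 m³ = 3.33 L.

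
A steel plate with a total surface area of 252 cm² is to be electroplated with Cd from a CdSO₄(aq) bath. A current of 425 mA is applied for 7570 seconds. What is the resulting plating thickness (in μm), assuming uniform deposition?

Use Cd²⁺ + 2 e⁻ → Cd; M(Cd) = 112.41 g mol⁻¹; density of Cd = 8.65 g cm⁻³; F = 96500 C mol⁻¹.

8.60 μm

Q = I·t = 0.4250 × 7570.0 = 3217 C; n(e⁻) = 0.03334 mol.
n(Cd) = n(e⁻)/2 = 0.01667 mol, so m = 0.01667 × 112.41 = 1.874 g.
Volume = m/ρ = 1.874 / 8.65 = 0.2166 cm³.
Thickness = V/A = 0.2166 / 252 = 8.60 × 10⁻⁴ cm = 8.60 μm.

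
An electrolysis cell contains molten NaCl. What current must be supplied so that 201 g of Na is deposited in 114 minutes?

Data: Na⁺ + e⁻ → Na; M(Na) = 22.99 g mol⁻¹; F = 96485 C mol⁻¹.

n(Na) = 201 / 22.99 = 8.743 mol.
n(e⁻) = 1 × 8.743 = 8.743 mol.
Q = n(e⁻)·F = 8.743 × 96485 = 843600 C.
I = Q/t = 843600 / 6840.0 s = 123 A.

123 A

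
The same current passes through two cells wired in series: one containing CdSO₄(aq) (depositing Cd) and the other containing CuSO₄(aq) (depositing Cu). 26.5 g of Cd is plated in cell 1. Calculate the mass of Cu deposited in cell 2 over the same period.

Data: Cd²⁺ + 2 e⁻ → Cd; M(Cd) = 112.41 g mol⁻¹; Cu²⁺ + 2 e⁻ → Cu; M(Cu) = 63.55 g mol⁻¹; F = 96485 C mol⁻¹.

n(Cd) = 26.5 / 112.41 = 0.2357 mol.
Since Cd²⁺ + 2 e⁻ → Cd, n(e⁻) passed = 2 × 0.2357 = 0.4715 mol.
Cells in series carry the same charge, so the same 0.4715 mol of electrons passes through cell 2.
Cu²⁺ + 2 e⁻ → Cu, so n(Cu) = 0.4715 / 2 = 0.2357 mol.
m(Cu) = 0.2357 × 63.55 = 15.0 g.

15.0 g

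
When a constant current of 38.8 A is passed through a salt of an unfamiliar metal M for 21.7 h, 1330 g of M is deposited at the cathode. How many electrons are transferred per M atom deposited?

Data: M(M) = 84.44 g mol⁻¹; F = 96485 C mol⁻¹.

2

Q = I·t = 38.80 A × 78120 s = 3031000 C, so n(e⁻) = 3031000/96485 = 31.41 mol.
n(M) deposited = 1330 / 84.44 = 15.75 mol.
Electrons per atom = n(e⁻)/n(M) = 31.41 / 15.75 = 1.99 ≈ 2, so the ion is M²⁺.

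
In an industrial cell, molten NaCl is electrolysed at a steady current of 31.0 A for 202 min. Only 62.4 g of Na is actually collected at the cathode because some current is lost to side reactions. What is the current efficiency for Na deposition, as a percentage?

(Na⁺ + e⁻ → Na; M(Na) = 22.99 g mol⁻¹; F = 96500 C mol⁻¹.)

69.7 %

Q = I·t = 31.00 × 12120 = 375700 C; n(e⁻) = 375700/96500 = 3.893 mol.
Theoretical n(Na) = n(e⁻)/1 = 3.893 mol, i.e. m_theo = 3.893 × 22.99 = 89.51 g.
Efficiency = m_actual / m_theo = 62.4 / 89.51 = 69.7 %.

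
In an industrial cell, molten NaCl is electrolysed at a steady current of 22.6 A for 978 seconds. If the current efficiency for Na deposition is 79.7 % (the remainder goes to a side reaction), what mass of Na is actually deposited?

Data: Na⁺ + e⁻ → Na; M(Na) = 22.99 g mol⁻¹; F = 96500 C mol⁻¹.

Q = I·t = 22.60 × 978.00 = 22100 C.
n(e⁻) = 22100/96500 = 0.2290 mol; theoretically n(Na) = 0.2290/1 = 0.2290 mol, m_theo = 5.266 g.
At 79.7 % efficiency, m_actual = 0.797 × 5.266 = 4.20 g.

4.20 g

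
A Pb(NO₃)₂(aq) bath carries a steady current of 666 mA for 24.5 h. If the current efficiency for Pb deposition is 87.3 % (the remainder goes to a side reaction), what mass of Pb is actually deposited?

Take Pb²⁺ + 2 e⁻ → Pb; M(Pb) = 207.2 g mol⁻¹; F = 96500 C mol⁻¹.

Q = I·t = 0.6660 × 88200 = 58740 C.
n(e⁻) = 58740/96500 = 0.6087 mol; theoretically n(Pb) = 0.6087/2 = 0.3044 mol, m_theo = 63.06 g.
At 87.3 % efficiency, m_actual = 0.873 × 63.06 = 55.1 g.

55.1 g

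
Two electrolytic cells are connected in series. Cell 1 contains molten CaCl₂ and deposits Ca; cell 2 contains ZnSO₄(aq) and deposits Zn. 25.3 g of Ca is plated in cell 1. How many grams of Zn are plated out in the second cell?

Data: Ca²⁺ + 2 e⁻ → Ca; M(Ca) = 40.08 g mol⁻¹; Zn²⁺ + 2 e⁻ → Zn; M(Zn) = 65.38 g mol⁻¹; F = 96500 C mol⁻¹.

41.3 g

n(Ca) = 25.3 / 40.08 = 0.6312 mol.
Since Ca²⁺ + 2 e⁻ → Ca, n(e⁻) passed = 2 × 0.6312 = 1.262 mol.
Cells in series carry the same charge, so the same 1.262 mol of electrons passes through cell 2.
Zn²⁺ + 2 e⁻ → Zn, so n(Zn) = 1.262 / 2 = 0.6312 mol.
m(Zn) = 0.6312 × 65.38 = 41.3 g.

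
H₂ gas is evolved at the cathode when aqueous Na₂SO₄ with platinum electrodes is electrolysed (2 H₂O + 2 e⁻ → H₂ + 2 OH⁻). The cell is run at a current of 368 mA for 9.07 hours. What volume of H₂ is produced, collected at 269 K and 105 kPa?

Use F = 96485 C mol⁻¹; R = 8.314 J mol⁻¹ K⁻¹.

1.33 L

Q = I·t = 0.3680 A × 32652 s = 12020 C.
n(e⁻) = Q/F = 12020 / 96485 = 0.1245 mol.
2 electrons are transferred per H₂ molecule, so n(H₂) = 0.1245 / 2 = 0.06227 mol.
V = nRT/P = (0.06227 × 8.314 × 269) / (105 × 10³ Pa) = 0.00133 m³ = 1.33 L.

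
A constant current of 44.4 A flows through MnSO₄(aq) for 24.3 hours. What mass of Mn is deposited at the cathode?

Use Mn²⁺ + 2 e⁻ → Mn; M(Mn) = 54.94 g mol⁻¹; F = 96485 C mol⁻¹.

1110 g

Q = I·t = 44.40 A × 87480 s = 3884000 C.
n(e⁻) = Q/F = 3884000 / 96485 = 40.26 mol.
Mn²⁺ + 2 e⁻ → Mn, so n(Mn) = n(e⁻)/2 = 20.13 mol.
m = n·M = 20.13 × 54.94 = 1110 g.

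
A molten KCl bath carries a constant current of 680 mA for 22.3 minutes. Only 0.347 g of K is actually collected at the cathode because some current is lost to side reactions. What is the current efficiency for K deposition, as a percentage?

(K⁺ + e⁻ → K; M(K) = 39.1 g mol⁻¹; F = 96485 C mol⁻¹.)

Q = I·t = 0.6800 × 1338.0 = 909.8 C; n(e⁻) = 909.8/96485 = 0.009430 mol.
Theoretical n(K) = n(e⁻)/1 = 0.009430 mol, i.e. m_theo = 0.009430 × 39.1 = 0.3687 g.
Efficiency = m_actual / m_theo = 0.347 / 0.3687 = 94.1 %.

94.1 %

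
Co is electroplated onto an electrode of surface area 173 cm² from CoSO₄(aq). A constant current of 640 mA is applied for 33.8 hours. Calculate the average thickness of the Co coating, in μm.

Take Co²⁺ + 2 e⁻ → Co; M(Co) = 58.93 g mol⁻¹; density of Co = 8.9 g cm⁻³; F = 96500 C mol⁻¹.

Q = I·t = 0.6400 × 121680 = 77880 C; n(e⁻) = 0.8070 mol.
n(Co) = n(e⁻)/2 = 0.4035 mol, so m = 0.4035 × 58.93 = 23.78 g.
Volume = m/ρ = 23.78 / 8.9 = 2.672 cm³.
Thickness = V/A = 2.672 / 173 = 0.0154 cm = 154 μm.

154 μm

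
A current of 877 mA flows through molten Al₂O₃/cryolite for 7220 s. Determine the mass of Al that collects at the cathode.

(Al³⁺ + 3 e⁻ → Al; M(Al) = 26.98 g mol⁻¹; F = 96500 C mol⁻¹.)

Q = I·t = 0.8770 A × 7220.0 s = 6332 C.
n(e⁻) = Q/F = 6332 / 96500 = 0.06562 mol.
Al³⁺ + 3 e⁻ → Al, so n(Al) = n(e⁻)/3 = 0.02187 mol.
m = n·M = 0.02187 × 26.98 = 0.590 g.

0.590 g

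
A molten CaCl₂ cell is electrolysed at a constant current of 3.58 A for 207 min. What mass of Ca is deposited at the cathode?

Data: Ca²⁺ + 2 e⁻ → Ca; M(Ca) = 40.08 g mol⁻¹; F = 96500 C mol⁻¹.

Q = I·t = 3.580 A × 12420 s = 44460 C.
n(e⁻) = Q/F = 44460 / 96500 = 0.4608 mol.
Ca²⁺ + 2 e⁻ → Ca, so n(Ca) = n(e⁻)/2 = 0.2304 mol.
m = n·M = 0.2304 × 40.08 = 9.23 g.

9.23 g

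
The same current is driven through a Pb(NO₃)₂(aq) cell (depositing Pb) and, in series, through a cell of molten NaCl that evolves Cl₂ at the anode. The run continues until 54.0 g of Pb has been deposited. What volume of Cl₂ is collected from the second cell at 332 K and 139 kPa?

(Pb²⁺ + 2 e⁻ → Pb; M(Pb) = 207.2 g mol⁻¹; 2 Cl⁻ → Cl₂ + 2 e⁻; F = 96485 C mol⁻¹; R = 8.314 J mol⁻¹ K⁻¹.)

n(Pb) = 54.0 / 207.2 = 0.2606 mol, so n(e⁻) = 2 × 0.2606 = 0.5212 mol.
The cells are in series, so the same 0.5212 mol of electrons passes through the second cell.
2 Cl⁻ → Cl₂ + 2 e⁻ — 2 mol e⁻ per mol Cl₂, so n(Cl₂) = 0.5212/2 = 0.2606 mol.
V = nRT/P = (0.2606 × 8.314 × 332) / (139 × 10³) = 0.00518 m³ = 5.18 L.

5.18 L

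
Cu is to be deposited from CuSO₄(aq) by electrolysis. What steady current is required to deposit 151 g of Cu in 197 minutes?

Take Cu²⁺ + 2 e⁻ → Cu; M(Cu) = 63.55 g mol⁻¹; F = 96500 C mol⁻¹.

38.8 A

n(Cu) = 151 / 63.55 = 2.376 mol.
n(e⁻) = 2 × 2.376 = 4.752 mol.
Q = n(e⁻)·F = 4.752 × 96500 = 458600 C.
I = Q/t = 458600 / 11820 s = 38.8 A.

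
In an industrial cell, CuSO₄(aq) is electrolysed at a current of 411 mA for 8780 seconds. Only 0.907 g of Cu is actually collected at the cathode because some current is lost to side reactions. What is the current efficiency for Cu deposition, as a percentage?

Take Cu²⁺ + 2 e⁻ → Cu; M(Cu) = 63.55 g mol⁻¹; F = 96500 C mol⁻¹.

Q = I·t = 0.4110 × 8780.0 = 3609 C; n(e⁻) = 3609/96500 = 0.03739 mol.
Theoretical n(Cu) = n(e⁻)/2 = 0.01870 mol, i.e. m_theo = 0.01870 × 63.55 = 1.188 g.
Efficiency = m_actual / m_theo = 0.907 / 1.188 = 76.3 %.

76.3 %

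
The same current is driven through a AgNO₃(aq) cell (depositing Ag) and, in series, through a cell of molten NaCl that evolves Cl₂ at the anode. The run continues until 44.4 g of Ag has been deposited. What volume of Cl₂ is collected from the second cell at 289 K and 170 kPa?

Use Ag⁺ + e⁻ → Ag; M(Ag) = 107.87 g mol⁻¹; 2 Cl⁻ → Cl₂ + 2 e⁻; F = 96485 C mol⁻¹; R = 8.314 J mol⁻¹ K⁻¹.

2.91 L

n(Ag) = 44.4 / 107.87 = 0.4116 mol, so n(e⁻) = 1 × 0.4116 = 0.4116 mol.
The cells are in series, so the same 0.4116 mol of electrons passes through the second cell.
2 Cl⁻ → Cl₂ + 2 e⁻ — 2 mol e⁻ per mol Cl₂, so n(Cl₂) = 0.4116/2 = 0.2058 mol.
V = nRT/P = (0.2058 × 8.314 × 289) / (170 × 10³) = 0.00291 m³ = 2.91 L.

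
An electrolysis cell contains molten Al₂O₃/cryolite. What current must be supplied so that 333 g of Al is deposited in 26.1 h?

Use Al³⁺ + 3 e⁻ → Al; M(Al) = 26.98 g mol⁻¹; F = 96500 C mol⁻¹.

n(Al) = 333 / 26.98 = 12.34 mol.
n(e⁻) = 3 × 12.34 = 37.03 mol.
Q = n(e⁻)·F = 37.03 × 96500 = 3573000 C.
I = Q/t = 3573000 / 93960 s = 38.0 A.

38.0 A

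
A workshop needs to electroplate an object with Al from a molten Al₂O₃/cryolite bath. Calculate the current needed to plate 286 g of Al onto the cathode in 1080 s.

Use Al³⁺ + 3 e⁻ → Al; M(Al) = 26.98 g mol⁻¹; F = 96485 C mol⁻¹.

n(Al) = 286 / 26.98 = 10.60 mol.
n(e⁻) = 3 × 10.60 = 31.80 mol.
Q = n(e⁻)·F = 31.80 × 96485 = 3068000 C.
I = Q/t = 3068000 / 1080.0 s = 2840 A.

2840 A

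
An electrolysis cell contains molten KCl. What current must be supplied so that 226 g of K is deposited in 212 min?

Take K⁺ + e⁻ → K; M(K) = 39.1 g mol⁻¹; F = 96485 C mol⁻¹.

n(K) = 226 / 39.1 = 5.780 mol.
n(e⁻) = 1 × 5.780 = 5.780 mol.
Q = n(e⁻)·F = 5.780 × 96485 = 557700 C.
I = Q/t = 557700 / 12720 s = 43.8 A.

43.8 A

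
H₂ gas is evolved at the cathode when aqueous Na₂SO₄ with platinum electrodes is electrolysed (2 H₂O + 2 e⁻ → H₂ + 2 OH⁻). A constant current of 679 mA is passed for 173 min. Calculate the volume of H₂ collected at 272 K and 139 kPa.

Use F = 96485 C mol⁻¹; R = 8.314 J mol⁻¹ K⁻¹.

Q = I·t = 0.6790 A × 10380 s = 7048 C.
n(e⁻) = Q/F = 7048 / 96485 = 0.07305 mol.
2 electrons are transferred per H₂ molecule, so n(H₂) = 0.07305 / 2 = 0.03652 mol.
V = nRT/P = (0.03652 × 8.314 × 272) / (139 × 10³ Pa) = 5.94 × 10⁻⁴ m³ = 0.594 L.

0.594 L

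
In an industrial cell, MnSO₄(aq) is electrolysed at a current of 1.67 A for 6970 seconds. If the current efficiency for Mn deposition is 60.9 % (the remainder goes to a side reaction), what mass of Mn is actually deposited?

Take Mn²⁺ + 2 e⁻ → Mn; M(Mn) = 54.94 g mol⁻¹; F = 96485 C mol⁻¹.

Q = I·t = 1.670 × 6970.0 = 11640 C.
n(e⁻) = 11640/96485 = 0.1206 mol; theoretically n(Mn) = 0.1206/2 = 0.06032 mol, m_theo = 3.314 g.
At 60.9 % efficiency, m_actual = 0.609 × 3.314 = 2.02 g.

2.02 g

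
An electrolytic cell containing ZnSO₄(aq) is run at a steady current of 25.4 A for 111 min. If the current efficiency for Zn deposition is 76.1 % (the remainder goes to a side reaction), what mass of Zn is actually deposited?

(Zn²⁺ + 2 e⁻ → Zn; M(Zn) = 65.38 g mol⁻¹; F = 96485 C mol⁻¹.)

Q = I·t = 25.40 × 6660.0 = 169200 C.
n(e⁻) = 169200/96485 = 1.753 mol; theoretically n(Zn) = 1.753/2 = 0.8766 mol, m_theo = 57.31 g.
At 76.1 % efficiency, m_actual = 0.761 × 57.31 = 43.6 g.

43.6 g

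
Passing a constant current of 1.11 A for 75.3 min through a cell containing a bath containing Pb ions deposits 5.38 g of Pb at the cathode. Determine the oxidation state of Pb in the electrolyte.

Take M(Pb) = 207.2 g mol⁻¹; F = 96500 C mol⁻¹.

+2

Q = I·t = 1.110 A × 4518.0 s = 5015 C, so n(e⁻) = 5015/96500 = 0.05197 mol.
n(Pb) deposited = 5.38 / 207.2 = 0.02597 mol.
Electrons per atom = n(e⁻)/n(Pb) = 0.05197 / 0.02597 = 2.00 ≈ 2, so the ion is Pb²⁺.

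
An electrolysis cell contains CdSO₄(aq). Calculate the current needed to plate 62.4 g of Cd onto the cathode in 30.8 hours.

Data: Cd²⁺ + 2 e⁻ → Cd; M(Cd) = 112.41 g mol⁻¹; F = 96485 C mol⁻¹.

n(Cd) = 62.4 / 112.41 = 0.5551 mol.
n(e⁻) = 2 × 0.5551 = 1.110 mol.
Q = n(e⁻)·F = 1.110 × 96485 = 107100 C.
I = Q/t = 107100 / 110880 s = 0.966 A.

0.966 A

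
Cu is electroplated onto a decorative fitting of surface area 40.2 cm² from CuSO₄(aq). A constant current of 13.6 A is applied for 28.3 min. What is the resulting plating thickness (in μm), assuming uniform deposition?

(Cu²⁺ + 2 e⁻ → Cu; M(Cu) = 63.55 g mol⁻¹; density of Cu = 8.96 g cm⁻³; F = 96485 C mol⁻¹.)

Q = I·t = 13.60 × 1698.0 = 23090 C; n(e⁻) = 0.2393 mol.
n(Cu) = n(e⁻)/2 = 0.1197 mol, so m = 0.1197 × 63.55 = 7.605 g.
Volume = m/ρ = 7.605 / 8.96 = 0.8488 cm³.
Thickness = V/A = 0.8488 / 40.2 = 0.0211 cm = 211 μm.

211 μm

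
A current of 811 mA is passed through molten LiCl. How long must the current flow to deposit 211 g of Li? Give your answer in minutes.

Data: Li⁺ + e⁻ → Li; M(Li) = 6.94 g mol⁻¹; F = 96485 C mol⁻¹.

n(Li) = m/M = 211 / 6.94 = 30.40 mol.
Each Li atom requires 1 electron, so n(e⁻) = 1 × 30.40 = 30.40 mol.
Q = n(e⁻)·F = 30.40 × 96485 = 2933000 C.
t = Q/I = 2933000 / 0.8110 A = 3617000 s = 60300 min.

60300 min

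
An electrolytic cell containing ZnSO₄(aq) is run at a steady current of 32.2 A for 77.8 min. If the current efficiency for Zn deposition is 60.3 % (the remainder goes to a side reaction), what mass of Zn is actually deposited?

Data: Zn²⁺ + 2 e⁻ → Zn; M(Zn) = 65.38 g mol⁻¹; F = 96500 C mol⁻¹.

30.7 g

Q = I·t = 32.20 × 4668.0 = 150300 C.
n(e⁻) = 150300/96500 = 1.558 mol; theoretically n(Zn) = 1.558/2 = 0.7788 mol, m_theo = 50.92 g.
At 60.3 % efficiency, m_actual = 0.603 × 50.92 = 30.7 g.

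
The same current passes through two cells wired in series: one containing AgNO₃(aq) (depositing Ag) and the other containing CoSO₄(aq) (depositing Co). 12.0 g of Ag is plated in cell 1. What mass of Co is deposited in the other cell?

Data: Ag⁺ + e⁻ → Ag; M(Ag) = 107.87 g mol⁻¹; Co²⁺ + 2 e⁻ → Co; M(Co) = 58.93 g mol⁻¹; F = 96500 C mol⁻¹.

3.28 g

n(Ag) = 12.0 / 107.87 = 0.1112 mol.
Since Ag⁺ + e⁻ → Ag, n(e⁻) passed = 1 × 0.1112 = 0.1112 mol.
Cells in series carry the same charge, so the same 0.1112 mol of electrons passes through cell 2.
Co²⁺ + 2 e⁻ → Co, so n(Co) = 0.1112 / 2 = 0.05562 mol.
m(Co) = 0.05562 × 58.93 = 3.28 g.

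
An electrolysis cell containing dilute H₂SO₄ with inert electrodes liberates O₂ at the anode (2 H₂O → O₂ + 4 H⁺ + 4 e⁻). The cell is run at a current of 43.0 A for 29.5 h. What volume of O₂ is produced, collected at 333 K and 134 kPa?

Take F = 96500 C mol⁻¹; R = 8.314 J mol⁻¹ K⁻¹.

244 L

Q = I·t = 43.00 A × 106200 s = 4567000 C.
n(e⁻) = Q/F = 4567000 / 96500 = 47.32 mol.
4 electrons are transferred per O₂ molecule, so n(O₂) = 47.32 / 4 = 11.83 mol.
V = nRT/P = (11.83 × 8.314 × 333) / (134 × 10³ Pa) = 0.244 m³ = 244 L.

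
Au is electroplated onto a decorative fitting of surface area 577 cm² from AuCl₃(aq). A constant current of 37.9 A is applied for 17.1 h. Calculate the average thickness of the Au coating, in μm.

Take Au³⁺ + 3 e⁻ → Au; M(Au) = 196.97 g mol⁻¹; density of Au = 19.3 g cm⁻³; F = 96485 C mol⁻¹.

Q = I·t = 37.90 × 61560 = 2333000 C; n(e⁻) = 24.18 mol.
n(Au) = n(e⁻)/3 = 8.060 mol, so m = 8.060 × 196.97 = 1588 g.
Volume = m/ρ = 1588 / 19.3 = 82.26 cm³.
Thickness = V/A = 82.26 / 577 = 0.143 cm = 1430 μm.

1430 μm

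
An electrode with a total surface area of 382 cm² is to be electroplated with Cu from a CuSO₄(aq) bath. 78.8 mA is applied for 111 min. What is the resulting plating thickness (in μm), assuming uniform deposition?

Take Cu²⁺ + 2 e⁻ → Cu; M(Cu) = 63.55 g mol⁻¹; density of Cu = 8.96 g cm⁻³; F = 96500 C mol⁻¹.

Q = I·t = 0.07880 × 6660.0 = 524.8 C; n(e⁻) = 0.005438 mol.
n(Cu) = n(e⁻)/2 = 0.002719 mol, so m = 0.002719 × 63.55 = 0.1728 g.
Volume = m/ρ = 0.1728 / 8.96 = 0.01929 cm³.
Thickness = V/A = 0.01929 / 382 = 5.05 × 10⁻⁵ cm = 0.505 μm.

0.505 μm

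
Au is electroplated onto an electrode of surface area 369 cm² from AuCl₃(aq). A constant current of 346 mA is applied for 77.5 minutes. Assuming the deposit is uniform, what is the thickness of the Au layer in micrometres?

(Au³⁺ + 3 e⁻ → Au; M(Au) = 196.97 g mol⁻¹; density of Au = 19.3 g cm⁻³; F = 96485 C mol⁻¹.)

1.54 μm

Q = I·t = 0.3460 × 4650.0 = 1609 C; n(e⁻) = 0.01668 mol.
n(Au) = n(e⁻)/3 = 0.005558 mol, so m = 0.005558 × 196.97 = 1.095 g.
Volume = m/ρ = 1.095 / 19.3 = 0.05673 cm³.
Thickness = V/A = 0.05673 / 369 = 1.54 × 10⁻⁴ cm = 1.54 μm.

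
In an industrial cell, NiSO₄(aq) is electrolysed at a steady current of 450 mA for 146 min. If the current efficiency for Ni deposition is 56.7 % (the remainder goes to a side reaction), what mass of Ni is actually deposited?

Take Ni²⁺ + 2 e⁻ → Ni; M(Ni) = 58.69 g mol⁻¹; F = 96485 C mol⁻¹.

0.680 g

Q = I·t = 0.4500 × 8760.0 = 3942 C.
n(e⁻) = 3942/96485 = 0.04086 mol; theoretically n(Ni) = 0.04086/2 = 0.02043 mol, m_theo = 1.199 g.
At 56.7 % efficiency, m_actual = 0.567 × 1.199 = 0.680 g.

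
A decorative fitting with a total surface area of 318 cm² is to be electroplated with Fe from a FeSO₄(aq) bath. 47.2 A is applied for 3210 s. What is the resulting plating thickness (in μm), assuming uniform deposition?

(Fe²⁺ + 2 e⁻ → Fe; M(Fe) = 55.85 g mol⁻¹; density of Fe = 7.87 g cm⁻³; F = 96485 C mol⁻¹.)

175 μm

Q = I·t = 47.20 × 3210.0 = 151500 C; n(e⁻) = 1.570 mol.
n(Fe) = n(e⁻)/2 = 0.7852 mol, so m = 0.7852 × 55.85 = 43.85 g.
Volume = m/ρ = 43.85 / 7.87 = 5.572 cm³.
Thickness = V/A = 5.572 / 318 = 0.0175 cm = 175 μm.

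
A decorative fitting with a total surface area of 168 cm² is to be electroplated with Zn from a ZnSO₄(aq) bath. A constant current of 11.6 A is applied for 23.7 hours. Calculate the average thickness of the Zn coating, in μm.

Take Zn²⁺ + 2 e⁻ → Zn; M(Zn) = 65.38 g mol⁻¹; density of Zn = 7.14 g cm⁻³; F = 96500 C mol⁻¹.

2800 μm

Q = I·t = 11.60 × 85320 = 989700 C; n(e⁻) = 10.26 mol.
n(Zn) = n(e⁻)/2 = 5.128 mol, so m = 5.128 × 65.38 = 335.3 g.
Volume = m/ρ = 335.3 / 7.14 = 46.96 cm³.
Thickness = V/A = 46.96 / 168 = 0.280 cm = 2800 μm.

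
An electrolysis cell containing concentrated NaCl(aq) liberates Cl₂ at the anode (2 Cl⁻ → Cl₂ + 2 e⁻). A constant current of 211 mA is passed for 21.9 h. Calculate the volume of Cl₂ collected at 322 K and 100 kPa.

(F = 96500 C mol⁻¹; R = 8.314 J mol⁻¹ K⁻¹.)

2.31 L

Q = I·t = 0.2110 A × 78840 s = 16640 C.
n(e⁻) = Q/F = 16640 / 96500 = 0.1724 mol.
2 electrons are transferred per Cl₂ molecule, so n(Cl₂) = 0.1724 / 2 = 0.08619 mol.
V = nRT/P = (0.08619 × 8.314 × 322) / (100 × 10³ Pa) = 0.00231 m³ = 2.31 L.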